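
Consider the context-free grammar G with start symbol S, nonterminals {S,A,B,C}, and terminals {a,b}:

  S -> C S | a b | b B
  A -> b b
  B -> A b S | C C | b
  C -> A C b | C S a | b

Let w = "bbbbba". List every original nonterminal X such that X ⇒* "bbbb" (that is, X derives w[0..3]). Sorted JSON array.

Convert to CNF:
  S -> C S | T0 B | T1 T0
  A -> T0 T0
  B -> A X2 | C C | b
  C -> A X3 | C X4 | b
  T0 -> b
  T1 -> a
  X2 -> T0 S
  X3 -> C T0
  X4 -> S T1

CYK fill, restricted to cells inside w[0..3]:
  cell(0,0) b: {B,C,T0}  orig:{B,C}
  cell(1,1) b: {B,C,T0}  orig:{B,C}
  cell(2,2) b: {B,C,T0}  orig:{B,C}
  cell(3,3) b: {B,C,T0}  orig:{B,C}
  cell(0,1) bb: {A,B,S,X3}  orig:{A,B,S}
  cell(1,2) bb: {A,B,S,X3}  orig:{A,B,S}
  cell(2,3) bb: {A,B,S,X3}  orig:{A,B,S}
  cell(0,2) bbb: {S,X2}  orig:{S}
  cell(1,3) bbb: {S,X2}  orig:{S}
  cell(0,3) bbbb: {C,S,X2}  orig:{C,S}

Original NTs in T[0,3] deriving "bbbb": ["C", "S"]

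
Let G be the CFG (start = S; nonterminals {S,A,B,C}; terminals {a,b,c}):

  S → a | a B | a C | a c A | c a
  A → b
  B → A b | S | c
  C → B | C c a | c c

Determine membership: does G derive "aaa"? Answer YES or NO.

CNF form of G:
  S -> T1 B | T1 C | T1 X6 | T2 T1 | a
  A -> b
  B -> A T0 | T1 B | T1 C | T1 X3 | T2 T1 | a | c
  C -> A T0 | C X4 | T1 B | T1 C | T1 X5 | T2 T1 | T2 T2 | a | c
  T0 -> b
  T1 -> a
  T2 -> c
  X3 -> T2 A
  X4 -> T2 T1
  X5 -> T2 A
  X6 -> T2 A

Fill CYK table bottom-up:
  cell(0,0) a: {B,C,S,T1}  orig:{B,C,S}
  cell(1,1) a: {B,C,S,T1}  orig:{B,C,S}
  cell(2,2) a: {B,C,S,T1}  orig:{B,C,S}
  cell(0,1) aa: {B,C,S}
  cell(1,2) aa: {B,C,S}
  cell(0,2) aaa: {B,C,S}

S ∈ T[0,2] ⇒ YES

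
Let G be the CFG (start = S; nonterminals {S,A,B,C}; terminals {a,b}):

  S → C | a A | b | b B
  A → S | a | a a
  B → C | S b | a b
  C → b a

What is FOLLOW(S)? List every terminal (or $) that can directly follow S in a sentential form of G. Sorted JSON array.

FIRST iteration:
pass 1:
  A via A→a: +{a}
  B via B→a b: +{a}
  C via C→b a: +{b}
  S via S→C: +{b}
  S via S→a A: +{a}
  FIRST(S)={a,b}  FIRST(A)={a}  FIRST(B)={a}  FIRST(C)={b}
pass 2:
  A via A→S: +{b}
  B via B→C: +{b}
  FIRST(S)={a,b}  FIRST(A)={a,b}  FIRST(B)={a,b}  FIRST(C)={b}
pass 3: done
  FIRST(S)={a,b}  FIRST(A)={a,b}  FIRST(B)={a,b}  FIRST(C)={b}

Compute FOLLOW by fixpoint:
seed FOLLOW(S) with $
round 1:
  B→S b: FOLLOW(S) ⊇ FIRST(b) = {b}; new: +{b}
  S→C: FOLLOW(C) ⊇ FOLLOW(S) ⊇ {$,b}; new: +{$,b}
  S→a A: FOLLOW(A) ⊇ FOLLOW(S) ⊇ {$,b}; new: +{$,b}
  S→b B: FOLLOW(B) ⊇ FOLLOW(S) ⊇ {$,b}; new: +{$,b}
  S: {$,b}  A: {$,b}  B: {$,b}  C: {$,b}
round 2: (no change)
  S: {$,b}  A: {$,b}  B: {$,b}  C: {$,b}

FOLLOW(S) = ["$", "b"]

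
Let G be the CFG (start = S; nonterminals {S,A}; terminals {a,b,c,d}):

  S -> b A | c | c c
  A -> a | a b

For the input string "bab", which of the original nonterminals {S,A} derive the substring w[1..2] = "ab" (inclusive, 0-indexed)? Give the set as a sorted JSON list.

CNF form of G:
  S -> T1 A | T2 T2 | c
  A -> T0 T1 | a
  T0 -> a
  T1 -> b
  T2 -> c

Fill CYK table bottom-up — only the sub-triangle for w[1..2]:
  [1..1]={A,T0}  "a"  orig:{A}
  [2..2]={T1}  "b"  orig:{}
  [1..2]={A}  "ab"

Original NTs in T[1,2] deriving "ab": ["A"]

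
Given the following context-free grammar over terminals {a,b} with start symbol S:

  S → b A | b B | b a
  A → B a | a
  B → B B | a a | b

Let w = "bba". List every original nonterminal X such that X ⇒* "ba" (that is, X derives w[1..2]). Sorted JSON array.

CNF form of G:
  S -> T1 A | T1 B | T1 T0
  A -> B T0 | a
  B -> B B | T0 T0 | b
  T0 -> a
  T1 -> b

CYK table (by increasing span) (cells [i..j] with 1 ≤ i ≤ j ≤ 2 only):
  cell(1,1) b: {B,T1}  orig:{B}
  cell(2,2) a: {A,T0}  orig:{A}
  cell(1,2) ba: {A,S}

Original NTs in T[1,2] deriving "ba": ["A", "S"]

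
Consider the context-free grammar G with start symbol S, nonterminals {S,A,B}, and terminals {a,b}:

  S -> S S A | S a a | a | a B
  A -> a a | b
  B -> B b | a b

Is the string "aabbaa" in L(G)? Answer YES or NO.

Convert to CNF:
  S -> S X2 | S X3 | T0 B | a
  A -> T0 T0 | b
  B -> B T1 | T0 T1
  T0 -> a
  T1 -> b
  X2 -> S A
  X3 -> T0 T0

CYK table (by increasing span):
  cell(0,0) a: {S,T0}  orig:{S}
  cell(1,1) a: {S,T0}  orig:{S}
  cell(2,2) b: {A,T1}  orig:{A}
  cell(3,3) b: {A,T1}  orig:{A}
  cell(4,4) a: {S,T0}  orig:{S}
  cell(5,5) a: {S,T0}  orig:{S}
  cell(0,1) aa: {A,X3}  orig:{A}
  cell(1,2) ab: {B,X2}  orig:{B}
  cell(2,3) bb: ∅
  cell(3,4) ba: ∅
  cell(4,5) aa: {A,X3}  orig:{A}
  cell(0,2) aab: {S}
  cell(1,3) abb: {B}
  cell(2,4) bba: ∅
  cell(3,5) baa: ∅
  cell(0,3) aabb: {S,X2}  orig:{S}
  cell(1,4) abba: ∅
  cell(2,5) bbaa: ∅
  cell(0,4) aabba: ∅
  cell(1,5) abbaa: ∅
  cell(0,5) aabbaa: {S,X2}  orig:{S}

S ∈ T[0,5] ⇒ YES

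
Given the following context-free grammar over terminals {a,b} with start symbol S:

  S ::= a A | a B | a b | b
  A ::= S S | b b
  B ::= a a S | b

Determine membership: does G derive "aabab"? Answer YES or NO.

CNF form of G:
  S -> T1 A | T1 B | T1 T0 | b
  A -> S S | T0 T0
  B -> T1 X2 | b
  T0 -> b
  T1 -> a
  X2 -> T1 S

Fill CYK table bottom-up:
  T[0,0] 'a' = {T1}  orig:{}
  T[1,1] 'a' = {T1}  orig:{}
  T[2,2] 'b' = {B,S,T0}  orig:{B,S}
  T[3,3] 'a' = {T1}  orig:{}
  T[4,4] 'b' = {B,S,T0}  orig:{B,S}
  T[0,1] 'aa' = ∅
  T[1,2] 'ab' = {S,X2}  orig:{S}
  T[2,3] 'ba' = ∅
  T[3,4] 'ab' = {S,X2}  orig:{S}
  T[0,2] 'aab' = {B,X2}  orig:{B}
  T[1,3] 'aba' = ∅
  T[2,4] 'bab' = {A}
  T[0,3] 'aaba' = ∅
  T[1,4] 'abab' = {A,S}
  T[0,4] 'aabab' = {S,X2}  orig:{S}

S ∈ T[0,4] ⇒ YES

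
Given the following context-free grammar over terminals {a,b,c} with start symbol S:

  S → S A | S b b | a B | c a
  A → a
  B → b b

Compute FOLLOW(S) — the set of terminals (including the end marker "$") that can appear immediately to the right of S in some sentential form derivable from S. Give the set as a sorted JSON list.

FIRST iteration:
pass 1:
  A via A→a: +{a}
  B via B→b b: +{b}
  S via S→a B: +{a}
  S via S→c a: +{c}
  S: {a,c}  A: {a}  B: {b}
pass 2: (no change)
  S: {a,c}  A: {a}  B: {b}

Compute FOLLOW by fixpoint:
initialize: $ ∈ FOLLOW(S)
iter 1:
  S→S A: FOLLOW(S) ⊇ FIRST(A) = {a}; new: +{a}
  S→S A: FOLLOW(A) ⊇ FOLLOW(S) ⊇ {$,a}; new: +{$,a}
  S→S b b: FOLLOW(S) ⊇ FIRST(b) = {b}; new: +{b}
  S→a B: FOLLOW(B) ⊇ FOLLOW(S) ⊇ {$,a,b}; new: +{$,a,b}
  S: {$,a,b}  A: {$,a}  B: {$,a,b}
iter 2:
  S→S A: FOLLOW(A) ⊇ FOLLOW(S) ⊇ {$,a,b}; new: +{b}
  S: {$,a,b}  A: {$,a,b}  B: {$,a,b}
iter 3: — fixpoint
  S: {$,a,b}  A: {$,a,b}  B: {$,a,b}

FOLLOW(S) = ["$", "a", "b"]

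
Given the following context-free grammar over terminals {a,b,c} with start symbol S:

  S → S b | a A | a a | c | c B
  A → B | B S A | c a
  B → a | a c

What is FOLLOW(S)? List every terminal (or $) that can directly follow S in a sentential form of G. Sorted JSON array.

FIRST iteration:
round 1:
  A via A→c a: +{c}
  B via B→a: +{a}
  S via S→a A: +{a}
  S via S→c: +{c}
  FIRST[S]={a,c}  FIRST[A]={c}  FIRST[B]={a}
round 2:
  A via A→B: +{a}
  FIRST[S]={a,c}  FIRST[A]={a,c}  FIRST[B]={a}
round 3: (stable)
  FIRST[S]={a,c}  FIRST[A]={a,c}  FIRST[B]={a}

FOLLOW iteration:
initialize: $ ∈ FOLLOW(S)
round 1:
  A→B S A: FOLLOW(B) ⊇ FIRST(S) = {a,c}; new: +{a,c}
  A→B S A: FOLLOW(S) ⊇ FIRST(A) = {a,c}; new: +{a,c}
  S→S b: FOLLOW(S) ⊇ FIRST(b) = {b}; new: +{b}
  S→a A: FOLLOW(A) ⊇ FOLLOW(S) ⊇ {$,a,b,c}; new: +{$,a,b,c}
  S→c B: FOLLOW(B) ⊇ FOLLOW(S) ⊇ {$,a,b,c}; new: +{$,b}
  FOLLOW(S)={$,a,b,c}  FOLLOW(A)={$,a,b,c}  FOLLOW(B)={$,a,b,c}
round 2: — fixpoint
  FOLLOW(S)={$,a,b,c}  FOLLOW(A)={$,a,b,c}  FOLLOW(B)={$,a,b,c}

FOLLOW(S) = ["$", "a", "b", "c"]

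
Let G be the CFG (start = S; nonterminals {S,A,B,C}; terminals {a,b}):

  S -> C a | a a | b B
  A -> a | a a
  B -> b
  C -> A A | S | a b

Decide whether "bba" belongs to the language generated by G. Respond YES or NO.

Convert to CNF:
  S -> C T0 | T0 T0 | T1 B
  A -> T0 T0 | a
  B -> b
  C -> A A | C T0 | T0 T0 | T0 T1 | T1 B
  T0 -> a
  T1 -> b

CYK table (by increasing span):
  T[0,0] 'b' = {B,T1}  orig:{B}
  T[1,1] 'b' = {B,T1}  orig:{B}
  T[2,2] 'a' = {A,T0}  orig:{A}
  T[0,1] 'bb' = {C,S}
  T[1,2] 'ba' = ∅
  T[0,2] 'bba' = {C,S}

S ∈ T[0,2] ⇒ YES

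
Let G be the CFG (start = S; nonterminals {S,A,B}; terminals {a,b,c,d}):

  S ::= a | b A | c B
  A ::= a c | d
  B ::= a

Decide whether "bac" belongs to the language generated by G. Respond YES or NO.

CNF form of G:
  S -> T1 B | T2 A | a
  A -> T0 T1 | d
  B -> a
  T0 -> a
  T1 -> c
  T2 -> b

CYK fill:
  T[0,0] 'b' = {T2}  orig:{}
  T[1,1] 'a' = {B,S,T0}  orig:{B,S}
  T[2,2] 'c' = {T1}  orig:{}
  T[0,1] 'ba' = ∅
  T[1,2] 'ac' = {A}
  T[0,2] 'bac' = {S}

S ∈ T[0,2] ⇒ YES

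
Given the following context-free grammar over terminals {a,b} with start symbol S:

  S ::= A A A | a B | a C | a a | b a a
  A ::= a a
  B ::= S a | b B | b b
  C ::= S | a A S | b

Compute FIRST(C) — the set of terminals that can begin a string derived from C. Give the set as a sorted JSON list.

FIRST iteration:
round 1:
  A via A→a a: +{a}
  B via B→b B: +{b}
  C via C→a A S: +{a}
  C via C→b: +{b}
  S via S→A A A: +{a}
  S via S→b a a: +{b}
  FIRST(S)={a,b}  FIRST(A)={a}  FIRST(B)={b}  FIRST(C)={a,b}
round 2:
  B via B→S a: +{a}
  FIRST(S)={a,b}  FIRST(A)={a}  FIRST(B)={a,b}  FIRST(C)={a,b}
round 3: (no change)
  FIRST(S)={a,b}  FIRST(A)={a}  FIRST(B)={a,b}  FIRST(C)={a,b}

FIRST(C) = ["a", "b"]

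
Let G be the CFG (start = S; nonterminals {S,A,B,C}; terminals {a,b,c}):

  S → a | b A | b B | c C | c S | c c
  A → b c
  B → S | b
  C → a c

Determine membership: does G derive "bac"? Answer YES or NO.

CNF form of G:
  S -> T0 A | T0 B | T1 C | T1 S | T1 T1 | a
  A -> T0 T1
  B -> T0 A | T0 B | T1 C | T1 S | T1 T1 | a | b
  C -> T2 T1
  T0 -> b
  T1 -> c
  T2 -> a

CYK fill:
  cell(0,0) b: {B,T0}  orig:{B}
  cell(1,1) a: {B,S,T2}  orig:{B,S}
  cell(2,2) c: {T1}  orig:{}
  cell(0,1) ba: {B,S}
  cell(1,2) ac: {C}
  cell(0,2) bac: ∅

S ∉ T[0,2] ⇒ NO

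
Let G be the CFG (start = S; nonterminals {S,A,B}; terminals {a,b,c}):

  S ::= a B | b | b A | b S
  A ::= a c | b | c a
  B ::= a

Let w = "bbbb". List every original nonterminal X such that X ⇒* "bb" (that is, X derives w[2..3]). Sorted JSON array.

CNF form of G:
  S -> T0 B | T2 A | T2 S | b
  A -> T0 T1 | T1 T0 | b
  B -> a
  T0 -> a
  T1 -> c
  T2 -> b

CYK fill — only the sub-triangle for w[2..3]:
  T[2,2] 'b' = {A,S,T2}  orig:{A,S}
  T[3,3] 'b' = {A,S,T2}  orig:{A,S}
  T[2,3] 'bb' = {S}

Original NTs in T[2,3] deriving "bb": ["S"]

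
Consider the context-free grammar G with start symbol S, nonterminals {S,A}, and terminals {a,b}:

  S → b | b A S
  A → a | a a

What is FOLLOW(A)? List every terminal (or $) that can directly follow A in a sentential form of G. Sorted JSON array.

FIRST sets, iterate to fixpoint:
round 1:
  A via A→a: +{a}
  S via S→b: +{b}
  S: {b}  A: {a}
round 2: — fixpoint
  S: {b}  A: {a}

FOLLOW sets:
FOLLOW(S) := {$}
[1]
  S→b A S: FOLLOW(A) ⊇ FIRST(S) = {b}; new: +{b}
  S: {$}  A: {b}
[2] (stable)
  S: {$}  A: {b}

FOLLOW(A) = ["b"]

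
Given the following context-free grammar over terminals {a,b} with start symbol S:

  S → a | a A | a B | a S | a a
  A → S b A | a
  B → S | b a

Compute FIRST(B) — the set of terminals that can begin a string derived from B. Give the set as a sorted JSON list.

Compute FIRST by fixpoint:
iter 1:
  A via A→a: +{a}
  B via B→b a: +{b}
  S via S→a: +{a}
  S: {a}  A: {a}  B: {b}
iter 2:
  B via B→S: +{a}
  S: {a}  A: {a}  B: {a,b}
iter 3: (stable)
  S: {a}  A: {a}  B: {a,b}

FIRST(B) = ["a", "b"]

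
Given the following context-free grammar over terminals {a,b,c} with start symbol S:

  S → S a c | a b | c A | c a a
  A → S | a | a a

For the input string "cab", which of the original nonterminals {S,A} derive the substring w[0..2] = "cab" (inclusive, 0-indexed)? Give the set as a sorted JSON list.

Convert to CNF:
  S -> S X5 | T0 T2 | T1 A | T1 X6
  A -> S X3 | T0 T0 | T0 T2 | T1 A | T1 X4 | a
  T0 -> a
  T1 -> c
  T2 -> b
  X3 -> T0 T1
  X4 -> T0 T0
  X5 -> T0 T1
  X6 -> T0 T0

CYK table (by increasing span) — only the sub-triangle for w[0..2]:
  cell(0,0) c: {T1}  orig:{}
  cell(1,1) a: {A,T0}  orig:{A}
  cell(2,2) b: {T2}  orig:{}
  cell(0,1) ca: {A,S}
  cell(1,2) ab: {A,S}
  cell(0,2) cab: {A,S}

Original NTs in T[0,2] deriving "cab": ["A", "S"]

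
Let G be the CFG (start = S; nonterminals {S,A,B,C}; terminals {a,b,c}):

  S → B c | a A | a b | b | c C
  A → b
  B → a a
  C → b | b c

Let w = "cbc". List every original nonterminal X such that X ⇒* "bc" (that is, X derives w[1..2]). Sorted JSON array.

Convert to CNF:
  S -> B T2 | T0 A | T0 T1 | T2 C | b
  A -> b
  B -> T0 T0
  C -> T1 T2 | b
  T0 -> a
  T1 -> b
  T2 -> c

CYK fill — only the sub-triangle for w[1..2]:
  [1..1]={A,C,S,T1}  "b"  orig:{A,C,S}
  [2..2]={T2}  "c"  orig:{}
  [1..2]={C}  "bc"

Original NTs in T[1,2] deriving "bc": ["C"]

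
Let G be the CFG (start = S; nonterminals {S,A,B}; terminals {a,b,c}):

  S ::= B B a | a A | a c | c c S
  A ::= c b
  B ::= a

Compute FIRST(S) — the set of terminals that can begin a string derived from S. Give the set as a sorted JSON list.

Compute FIRST by fixpoint:
iter 1:
  A via A→c b: +{c}
  B via B→a: +{a}
  S via S→B B a: +{a}
  S via S→c c S: +{c}
  S: {a,c}  A: {c}  B: {a}
iter 2: (stable)
  S: {a,c}  A: {c}  B: {a}

FIRST(S) = ["a", "c"]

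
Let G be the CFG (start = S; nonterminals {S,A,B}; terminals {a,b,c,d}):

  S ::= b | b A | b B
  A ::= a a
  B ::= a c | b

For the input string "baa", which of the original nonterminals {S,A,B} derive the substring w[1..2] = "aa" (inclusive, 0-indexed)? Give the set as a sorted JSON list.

Convert to CNF:
  S -> T2 A | T2 B | b
  A -> T0 T0
  B -> T0 T1 | b
  T0 -> a
  T1 -> c
  T2 -> b

CYK fill — only the sub-triangle for w[1..2]:
  T[1,1] 'a' = {T0}  orig:{}
  T[2,2] 'a' = {T0}  orig:{}
  T[1,2] 'aa' = {A}

Original NTs in T[1,2] deriving "aa": ["A"]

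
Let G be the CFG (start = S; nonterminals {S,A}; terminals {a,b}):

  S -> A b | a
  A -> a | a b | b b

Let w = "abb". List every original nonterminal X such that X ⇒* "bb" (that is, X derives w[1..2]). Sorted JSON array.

CNF form of G:
  S -> A T1 | a
  A -> T0 T1 | T1 T1 | a
  T0 -> a
  T1 -> b

Fill CYK table bottom-up — only the sub-triangle for w[1..2]:
  T[1,1] 'b' = {T1}  orig:{}
  T[2,2] 'b' = {T1}  orig:{}
  T[1,2] 'bb' = {A}

Original NTs in T[1,2] deriving "bb": ["A"]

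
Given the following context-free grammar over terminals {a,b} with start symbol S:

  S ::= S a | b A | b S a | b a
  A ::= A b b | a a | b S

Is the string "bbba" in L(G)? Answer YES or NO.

Convert to CNF:
  S -> S T1 | T0 A | T0 T1 | T0 X3
  A -> A X2 | T0 S | T1 T1
  T0 -> b
  T1 -> a
  X2 -> T0 T0
  X3 -> S T1

CYK table (by increasing span):
  cell(0,0) b: {T0}  orig:{}
  cell(1,1) b: {T0}  orig:{}
  cell(2,2) b: {T0}  orig:{}
  cell(3,3) a: {T1}  orig:{}
  cell(0,1) bb: {X2}  orig:{}
  cell(1,2) bb: {X2}  orig:{}
  cell(2,3) ba: {S}
  cell(0,2) bbb: ∅
  cell(1,3) bba: {A}
  cell(0,3) bbba: {S}

S ∈ T[0,3] ⇒ YES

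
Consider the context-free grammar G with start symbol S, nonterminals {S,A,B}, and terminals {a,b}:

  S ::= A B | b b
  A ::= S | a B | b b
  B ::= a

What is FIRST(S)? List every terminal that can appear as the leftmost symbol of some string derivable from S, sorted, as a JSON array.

FIRST sets, iterate to fixpoint:
iter 1:
  A via A→a B: +{a}
  A via A→b b: +{b}
  B via B→a: +{a}
  S via S→A B: +{a,b}
  S: {a,b}  A: {a,b}  B: {a}
iter 2: — fixpoint
  S: {a,b}  A: {a,b}  B: {a}

FIRST(S) = ["a", "b"]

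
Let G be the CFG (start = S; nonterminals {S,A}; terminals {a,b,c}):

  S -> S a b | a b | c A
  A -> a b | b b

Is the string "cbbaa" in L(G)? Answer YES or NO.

Convert to CNF:
  S -> S X3 | T0 T1 | T2 A
  A -> T0 T1 | T1 T1
  T0 -> a
  T1 -> b
  T2 -> c
  X3 -> T0 T1

CYK fill:
  [0..0]={T2}  "c"  orig:{}
  [1..1]={T1}  "b"  orig:{}
  [2..2]={T1}  "b"  orig:{}
  [3..3]={T0}  "a"  orig:{}
  [4..4]={T0}  "a"  orig:{}
  [0..1]=∅  "cb"
  [1..2]={A}  "bb"
  [2..3]=∅  "ba"
  [3..4]=∅  "aa"
  [0..2]={S}  "cbb"
  [1..3]=∅  "bba"
  [2..4]=∅  "baa"
  [0..3]=∅  "cbba"
  [1..4]=∅  "bbaa"
  [0..4]=∅  "cbbaa"

S ∉ T[0,4] ⇒ NO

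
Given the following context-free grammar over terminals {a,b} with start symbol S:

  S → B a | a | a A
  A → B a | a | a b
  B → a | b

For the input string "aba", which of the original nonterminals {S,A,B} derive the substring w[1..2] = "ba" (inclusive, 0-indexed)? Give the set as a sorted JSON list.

CNF form of G:
  S -> B T0 | T0 A | a
  A -> B T0 | T0 T1 | a
  B -> a | b
  T0 -> a
  T1 -> b

Fill CYK table bottom-up, restricted to cells inside w[1..2]:
  T[1,1] 'b' = {B,T1}  orig:{B}
  T[2,2] 'a' = {A,B,S,T0}  orig:{A,B,S}
  T[1,2] 'ba' = {A,S}

Original NTs in T[1,2] deriving "ba": ["A", "S"]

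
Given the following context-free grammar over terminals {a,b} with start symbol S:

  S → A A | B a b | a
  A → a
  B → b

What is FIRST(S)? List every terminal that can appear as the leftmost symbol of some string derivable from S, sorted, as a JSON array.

FIRST iteration:
pass 1:
  A via A→a: +{a}
  B via B→b: +{b}
  S via S→A A: +{a}
  S via S→B a b: +{b}
  S: {a,b}  A: {a}  B: {b}
pass 2: done
  S: {a,b}  A: {a}  B: {b}

FIRST(S) = ["a", "b"]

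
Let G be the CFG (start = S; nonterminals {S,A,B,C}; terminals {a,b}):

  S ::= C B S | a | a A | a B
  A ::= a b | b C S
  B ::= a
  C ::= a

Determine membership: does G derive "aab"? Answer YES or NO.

Convert to CNF:
  S -> C X3 | T0 A | T0 B | a
  A -> T0 T1 | T1 X2
  B -> a
  C -> a
  T0 -> a
  T1 -> b
  X2 -> C S
  X3 -> B S

CYK table (by increasing span):
  [0..0]={B,C,S,T0}  "a"  orig:{B,C,S}
  [1..1]={B,C,S,T0}  "a"  orig:{B,C,S}
  [2..2]={T1}  "b"  orig:{}
  [0..1]={S,X2,X3}  "aa"  orig:{S}
  [1..2]={A}  "ab"
  [0..2]={S}  "aab"

S ∈ T[0,2] ⇒ YES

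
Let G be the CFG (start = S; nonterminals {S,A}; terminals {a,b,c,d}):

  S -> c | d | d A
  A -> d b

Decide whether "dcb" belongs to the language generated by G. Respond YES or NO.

CNF form of G:
  S -> T0 A | c | d
  A -> T0 T1
  T0 -> d
  T1 -> b

CYK fill:
  [0..0]={S,T0}  "d"  orig:{S}
  [1..1]={S}  "c"
  [2..2]={T1}  "b"  orig:{}
  [0..1]=∅  "dc"
  [1..2]=∅  "cb"
  [0..2]=∅  "dcb"

S ∉ T[0,2] ⇒ NO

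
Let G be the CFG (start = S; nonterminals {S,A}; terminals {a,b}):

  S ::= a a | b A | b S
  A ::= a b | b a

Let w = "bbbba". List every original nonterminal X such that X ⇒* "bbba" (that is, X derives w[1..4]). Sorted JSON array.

Convert to CNF:
  S -> T0 T0 | T1 A | T1 S
  A -> T0 T1 | T1 T0
  T0 -> a
  T1 -> b

Fill CYK table bottom-up (cells [i..j] with 1 ≤ i ≤ j ≤ 4 only):
  [1..1]={T1}  "b"  orig:{}
  [2..2]={T1}  "b"  orig:{}
  [3..3]={T1}  "b"  orig:{}
  [4..4]={T0}  "a"  orig:{}
  [1..2]=∅  "bb"
  [2..3]=∅  "bb"
  [3..4]={A}  "ba"
  [1..3]=∅  "bbb"
  [2..4]={S}  "bba"
  [1..4]={S}  "bbba"

Original NTs in T[1,4] deriving "bbba": ["S"]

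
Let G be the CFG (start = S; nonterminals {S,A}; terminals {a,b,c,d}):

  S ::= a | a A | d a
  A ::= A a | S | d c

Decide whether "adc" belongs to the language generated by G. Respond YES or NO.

CNF form of G:
  S -> T0 A | T1 T0 | a
  A -> A T0 | T0 A | T1 T0 | T1 T2 | a
  T0 -> a
  T1 -> d
  T2 -> c

CYK fill:
  cell(0,0) a: {A,S,T0}  orig:{A,S}
  cell(1,1) d: {T1}  orig:{}
  cell(2,2) c: {T2}  orig:{}
  cell(0,1) ad: ∅
  cell(1,2) dc: {A}
  cell(0,2) adc: {A,S}

S ∈ T[0,2] ⇒ YES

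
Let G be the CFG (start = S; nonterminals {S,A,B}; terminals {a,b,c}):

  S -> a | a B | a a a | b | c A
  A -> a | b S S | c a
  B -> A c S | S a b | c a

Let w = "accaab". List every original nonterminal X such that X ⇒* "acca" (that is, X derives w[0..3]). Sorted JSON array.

CNF form of G:
  S -> T1 A | T2 B | T2 X6 | a | b
  A -> T0 X3 | T1 T2 | a
  B -> A X4 | S X5 | T1 T2
  T0 -> b
  T1 -> c
  T2 -> a
  X3 -> S S
  X4 -> T1 S
  X5 -> T2 T0
  X6 -> T2 T2

CYK fill — only the sub-triangle for w[0..3]:
  T[0,0] 'a' = {A,S,T2}  orig:{A,S}
  T[1,1] 'c' = {T1}  orig:{}
  T[2,2] 'c' = {T1}  orig:{}
  T[3,3] 'a' = {A,S,T2}  orig:{A,S}
  T[0,1] 'ac' = ∅
  T[1,2] 'cc' = ∅
  T[2,3] 'ca' = {A,B,S,X4}  orig:{A,B,S}
  T[0,2] 'acc' = ∅
  T[1,3] 'cca' = {S,X4}  orig:{S}
  T[0,3] 'acca' = {B,X3}  orig:{B}

Original NTs in T[0,3] deriving "acca": ["B"]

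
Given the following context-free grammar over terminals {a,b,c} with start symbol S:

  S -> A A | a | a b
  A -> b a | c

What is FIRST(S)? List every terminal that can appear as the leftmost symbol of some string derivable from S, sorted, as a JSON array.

FIRST sets, iterate to fixpoint:
iter 1:
  A via A→b a: +{b}
  A via A→c: +{c}
  S via S→A A: +{b,c}
  S via S→a: +{a}
  S: {a,b,c}  A: {b,c}
iter 2: (no change)
  S: {a,b,c}  A: {b,c}

FIRST(S) = ["a", "b", "c"]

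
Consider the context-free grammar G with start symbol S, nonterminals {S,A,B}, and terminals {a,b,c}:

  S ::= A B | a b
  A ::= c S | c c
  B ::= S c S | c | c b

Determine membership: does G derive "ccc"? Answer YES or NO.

Convert to CNF:
  S -> A B | T2 T1
  A -> T0 S | T0 T0
  B -> S X3 | T0 T1 | c
  T0 -> c
  T1 -> b
  T2 -> a
  X3 -> T0 S

CYK fill:
  cell(0,0) c: {B,T0}  orig:{B}
  cell(1,1) c: {B,T0}  orig:{B}
  cell(2,2) c: {B,T0}  orig:{B}
  cell(0,1) cc: {A}
  cell(1,2) cc: {A}
  cell(0,2) ccc: {S}

S ∈ T[0,2] ⇒ YES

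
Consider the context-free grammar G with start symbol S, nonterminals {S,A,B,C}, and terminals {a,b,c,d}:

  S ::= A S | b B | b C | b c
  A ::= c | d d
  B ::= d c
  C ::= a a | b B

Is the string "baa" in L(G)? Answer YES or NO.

Convert to CNF:
  S -> A S | T3 B | T3 C | T3 T1
  A -> T0 T0 | c
  B -> T0 T1
  C -> T2 T2 | T3 B
  T0 -> d
  T1 -> c
  T2 -> a
  T3 -> b

Fill CYK table bottom-up:
  cell(0,0) b: {T3}  orig:{}
  cell(1,1) a: {T2}  orig:{}
  cell(2,2) a: {T2}  orig:{}
  cell(0,1) ba: ∅
  cell(1,2) aa: {C}
  cell(0,2) baa: {S}

S ∈ T[0,2] ⇒ YES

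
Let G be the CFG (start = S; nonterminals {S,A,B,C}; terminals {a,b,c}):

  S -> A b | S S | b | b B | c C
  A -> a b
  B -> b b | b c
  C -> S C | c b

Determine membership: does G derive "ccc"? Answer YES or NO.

Convert to CNF:
  S -> A T1 | S S | T1 B | T2 C | b
  A -> T0 T1
  B -> T1 T1 | T1 T2
  C -> S C | T2 T1
  T0 -> a
  T1 -> b
  T2 -> c

CYK table (by increasing span):
  cell(0,0) c: {T2}  orig:{}
  cell(1,1) c: {T2}  orig:{}
  cell(2,2) c: {T2}  orig:{}
  cell(0,1) cc: ∅
  cell(1,2) cc: ∅
  cell(0,2) ccc: ∅

S ∉ T[0,2] ⇒ NO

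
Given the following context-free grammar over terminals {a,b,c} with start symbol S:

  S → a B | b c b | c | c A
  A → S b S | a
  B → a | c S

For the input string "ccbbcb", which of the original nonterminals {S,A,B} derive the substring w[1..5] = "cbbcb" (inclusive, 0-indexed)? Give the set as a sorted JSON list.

Convert to CNF:
  S -> T0 X4 | T1 A | T2 B | c
  A -> S X3 | a
  B -> T1 S | a
  T0 -> b
  T1 -> c
  T2 -> a
  X3 -> T0 S
  X4 -> T1 T0

Fill CYK table bottom-up, restricted to cells inside w[1..5]:
  T[1,1] 'c' = {S,T1}  orig:{S}
  T[2,2] 'b' = {T0}  orig:{}
  T[3,3] 'b' = {T0}  orig:{}
  T[4,4] 'c' = {S,T1}  orig:{S}
  T[5,5] 'b' = {T0}  orig:{}
  T[1,2] 'cb' = {X4}  orig:{}
  T[2,3] 'bb' = ∅
  T[3,4] 'bc' = {X3}  orig:{}
  T[4,5] 'cb' = {X4}  orig:{}
  T[1,3] 'cbb' = ∅
  T[2,4] 'bbc' = ∅
  T[3,5] 'bcb' = {S}
  T[1,4] 'cbbc' = ∅
  T[2,5] 'bbcb' = {X3}  orig:{}
  T[1,5] 'cbbcb' = {A}

Original NTs in T[1,5] deriving "cbbcb": ["A"]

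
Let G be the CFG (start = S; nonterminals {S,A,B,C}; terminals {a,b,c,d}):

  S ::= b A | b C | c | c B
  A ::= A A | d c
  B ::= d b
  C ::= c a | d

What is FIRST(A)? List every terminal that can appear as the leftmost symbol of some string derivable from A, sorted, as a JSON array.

FIRST iteration:
[1]
  A via A→d c: +{d}
  B via B→d b: +{d}
  C via C→c a: +{c}
  C via C→d: +{d}
  S via S→b A: +{b}
  S via S→c: +{c}
  FIRST[S]={b,c}  FIRST[A]={d}  FIRST[B]={d}  FIRST[C]={c,d}
[2] (no change)
  FIRST[S]={b,c}  FIRST[A]={d}  FIRST[B]={d}  FIRST[C]={c,d}

FIRST(A) = ["d"]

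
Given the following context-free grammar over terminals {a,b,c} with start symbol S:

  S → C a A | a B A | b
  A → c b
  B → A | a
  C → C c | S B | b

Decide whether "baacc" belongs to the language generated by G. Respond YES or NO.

CNF form of G:
  S -> C X3 | T2 X4 | b
  A -> T0 T1
  B -> T0 T1 | a
  C -> C T0 | S B | b
  T0 -> c
  T1 -> b
  T2 -> a
  X3 -> T2 A
  X4 -> B A

CYK fill:
  T[0,0] 'b' = {C,S,T1}  orig:{C,S}
  T[1,1] 'a' = {B,T2}  orig:{B}
  T[2,2] 'a' = {B,T2}  orig:{B}
  T[3,3] 'c' = {T0}  orig:{}
  T[4,4] 'c' = {T0}  orig:{}
  T[0,1] 'ba' = {C}
  T[1,2] 'aa' = ∅
  T[2,3] 'ac' = ∅
  T[3,4] 'cc' = ∅
  T[0,2] 'baa' = ∅
  T[1,3] 'aac' = ∅
  T[2,4] 'acc' = ∅
  T[0,3] 'baac' = ∅
  T[1,4] 'aacc' = ∅
  T[0,4] 'baacc' = ∅

S ∉ T[0,4] ⇒ NO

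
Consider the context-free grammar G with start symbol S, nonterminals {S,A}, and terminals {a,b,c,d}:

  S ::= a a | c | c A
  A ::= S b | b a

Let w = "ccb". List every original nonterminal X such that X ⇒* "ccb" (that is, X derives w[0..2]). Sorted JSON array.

CNF form of G:
  S -> T1 T1 | T2 A | c
  A -> S T0 | T0 T1
  T0 -> b
  T1 -> a
  T2 -> c

CYK table (by increasing span) — only the sub-triangle for w[0..2]:
  T[0,0] 'c' = {S,T2}  orig:{S}
  T[1,1] 'c' = {S,T2}  orig:{S}
  T[2,2] 'b' = {T0}  orig:{}
  T[0,1] 'cc' = ∅
  T[1,2] 'cb' = {A}
  T[0,2] 'ccb' = {S}

Original NTs in T[0,2] deriving "ccb": ["S"]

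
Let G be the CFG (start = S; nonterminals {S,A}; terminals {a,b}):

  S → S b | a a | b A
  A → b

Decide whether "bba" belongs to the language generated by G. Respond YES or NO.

CNF form of G:
  S -> S T0 | T0 A | T1 T1
  A -> b
  T0 -> b
  T1 -> a

CYK table (by increasing span):
  [0..0]={A,T0}  "b"  orig:{A}
  [1..1]={A,T0}  "b"  orig:{A}
  [2..2]={T1}  "a"  orig:{}
  [0..1]={S}  "bb"
  [1..2]=∅  "ba"
  [0..2]=∅  "bba"

S ∉ T[0,2] ⇒ NO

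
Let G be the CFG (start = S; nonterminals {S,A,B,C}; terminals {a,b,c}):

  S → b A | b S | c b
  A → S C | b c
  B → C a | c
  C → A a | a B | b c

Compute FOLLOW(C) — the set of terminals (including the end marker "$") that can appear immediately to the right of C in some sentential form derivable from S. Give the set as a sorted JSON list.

FIRST sets, iterate to fixpoint:
iter 1:
  A via A→b c: +{b}
  B via B→c: +{c}
  C via C→A a: +{b}
  C via C→a B: +{a}
  S via S→b A: +{b}
  S via S→c b: +{c}
  FIRST[S]={b,c}  FIRST[A]={b}  FIRST[B]={c}  FIRST[C]={a,b}
iter 2:
  A via A→S C: +{c}
  B via B→C a: +{a,b}
  C via C→A a: +{c}
  FIRST[S]={b,c}  FIRST[A]={b,c}  FIRST[B]={a,b,c}  FIRST[C]={a,b,c}
iter 3: (no change)
  FIRST[S]={b,c}  FIRST[A]={b,c}  FIRST[B]={a,b,c}  FIRST[C]={a,b,c}

FOLLOW sets:
FOLLOW(S) := {$}
round 1:
  A→S C: FOLLOW(S) ⊇ FIRST(C) = {a,b,c}; new: +{a,b,c}
  B→C a: FOLLOW(C) ⊇ FIRST(a) = {a}; new: +{a}
  C→A a: FOLLOW(A) ⊇ FIRST(a) = {a}; new: +{a}
  C→a B: FOLLOW(B) ⊇ FOLLOW(C) ⊇ {a}; new: +{a}
  S→b A: FOLLOW(A) ⊇ FOLLOW(S) ⊇ {$,a,b,c}; new: +{$,b,c}
  S: {$,a,b,c}  A: {$,a,b,c}  B: {a}  C: {a}
round 2:
  A→S C: FOLLOW(C) ⊇ FOLLOW(A) ⊇ {$,a,b,c}; new: +{$,b,c}
  C→a B: FOLLOW(B) ⊇ FOLLOW(C) ⊇ {$,a,b,c}; new: +{$,b,c}
  S: {$,a,b,c}  A: {$,a,b,c}  B: {$,a,b,c}  C: {$,a,b,c}
round 3: (stable)
  S: {$,a,b,c}  A: {$,a,b,c}  B: {$,a,b,c}  C: {$,a,b,c}

FOLLOW(C) = ["$", "a", "b", "c"]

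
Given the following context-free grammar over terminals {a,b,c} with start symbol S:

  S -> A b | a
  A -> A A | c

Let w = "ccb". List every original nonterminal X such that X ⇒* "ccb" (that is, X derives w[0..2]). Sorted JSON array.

CNF form of G:
  S -> A T0 | a
  A -> A A | c
  T0 -> b

CYK table (by increasing span), restricted to cells inside w[0..2]:
  [0..0]={A}  "c"
  [1..1]={A}  "c"
  [2..2]={T0}  "b"  orig:{}
  [0..1]={A}  "cc"
  [1..2]={S}  "cb"
  [0..2]={S}  "ccb"

Original NTs in T[0,2] deriving "ccb": ["S"]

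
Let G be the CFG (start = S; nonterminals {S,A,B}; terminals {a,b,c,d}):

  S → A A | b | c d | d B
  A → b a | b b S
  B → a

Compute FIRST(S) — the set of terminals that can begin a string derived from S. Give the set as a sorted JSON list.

FIRST sets, iterate to fixpoint:
[1]
  A via A→b a: +{b}
  B via B→a: +{a}
  S via S→A A: +{b}
  S via S→c d: +{c}
  S via S→d B: +{d}
  FIRST(S)={b,c,d}  FIRST(A)={b}  FIRST(B)={a}
[2] (stable)
  FIRST(S)={b,c,d}  FIRST(A)={b}  FIRST(B)={a}

FIRST(S) = ["b", "c", "d"]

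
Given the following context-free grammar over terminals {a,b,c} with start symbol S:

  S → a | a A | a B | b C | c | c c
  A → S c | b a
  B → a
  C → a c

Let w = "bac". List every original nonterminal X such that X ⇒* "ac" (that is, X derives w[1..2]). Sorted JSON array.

Convert to CNF:
  S -> T0 T0 | T1 C | T2 A | T2 B | a | c
  A -> S T0 | T1 T2
  B -> a
  C -> T2 T0
  T0 -> c
  T1 -> b
  T2 -> a

CYK fill — only the sub-triangle for w[1..2]:
  cell(1,1) a: {B,S,T2}  orig:{B,S}
  cell(2,2) c: {S,T0}  orig:{S}
  cell(1,2) ac: {A,C}

Original NTs in T[1,2] deriving "ac": ["A", "C"]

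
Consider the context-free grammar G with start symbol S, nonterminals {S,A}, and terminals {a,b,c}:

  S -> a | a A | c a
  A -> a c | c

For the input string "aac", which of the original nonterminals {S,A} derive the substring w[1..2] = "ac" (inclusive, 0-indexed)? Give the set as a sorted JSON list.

Convert to CNF:
  S -> T0 A | T1 T0 | a
  A -> T0 T1 | c
  T0 -> a
  T1 -> c

CYK table (by increasing span) — only the sub-triangle for w[1..2]:
  cell(1,1) a: {S,T0}  orig:{S}
  cell(2,2) c: {A,T1}  orig:{A}
  cell(1,2) ac: {A,S}

Original NTs in T[1,2] deriving "ac": ["A", "S"]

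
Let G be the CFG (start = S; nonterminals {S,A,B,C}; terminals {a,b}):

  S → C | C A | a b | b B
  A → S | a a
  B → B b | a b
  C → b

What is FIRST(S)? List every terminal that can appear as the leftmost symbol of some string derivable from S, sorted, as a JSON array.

Compute FIRST by fixpoint:
round 1:
  A via A→a a: +{a}
  B via B→a b: +{a}
  C via C→b: +{b}
  S via S→C: +{b}
  S via S→a b: +{a}
  FIRST[S]={a,b}  FIRST[A]={a}  FIRST[B]={a}  FIRST[C]={b}
round 2:
  A via A→S: +{b}
  FIRST[S]={a,b}  FIRST[A]={a,b}  FIRST[B]={a}  FIRST[C]={b}
round 3: done
  FIRST[S]={a,b}  FIRST[A]={a,b}  FIRST[B]={a}  FIRST[C]={b}

FIRST(S) = ["a", "b"]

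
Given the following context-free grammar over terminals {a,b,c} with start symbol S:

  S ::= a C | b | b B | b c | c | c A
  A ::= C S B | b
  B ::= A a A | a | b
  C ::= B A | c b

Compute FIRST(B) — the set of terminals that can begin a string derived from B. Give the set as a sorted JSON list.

FIRST sets, iterate to fixpoint:
round 1:
  A via A→b: +{b}
  B via B→A a A: +{b}
  B via B→a: +{a}
  C via C→B A: +{a,b}
  C via C→c b: +{c}
  S via S→a C: +{a}
  S via S→b: +{b}
  S via S→c: +{c}
  S: {a,b,c}  A: {b}  B: {a,b}  C: {a,b,c}
round 2:
  A via A→C S B: +{a,c}
  B via B→A a A: +{c}
  S: {a,b,c}  A: {a,b,c}  B: {a,b,c}  C: {a,b,c}
round 3: — fixpoint
  S: {a,b,c}  A: {a,b,c}  B: {a,b,c}  C: {a,b,c}

FIRST(B) = ["a", "b", "c"]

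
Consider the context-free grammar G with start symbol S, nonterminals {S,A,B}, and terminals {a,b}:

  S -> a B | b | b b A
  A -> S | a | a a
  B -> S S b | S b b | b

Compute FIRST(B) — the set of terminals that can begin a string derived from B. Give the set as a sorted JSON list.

Compute FIRST by fixpoint:
iter 1:
  A via A→a: +{a}
  B via B→b: +{b}
  S via S→a B: +{a}
  S via S→b: +{b}
  FIRST[S]={a,b}  FIRST[A]={a}  FIRST[B]={b}
iter 2:
  A via A→S: +{b}
  B via B→S S b: +{a}
  FIRST[S]={a,b}  FIRST[A]={a,b}  FIRST[B]={a,b}
iter 3: (no change)
  FIRST[S]={a,b}  FIRST[A]={a,b}  FIRST[B]={a,b}

FIRST(B) = ["a", "b"]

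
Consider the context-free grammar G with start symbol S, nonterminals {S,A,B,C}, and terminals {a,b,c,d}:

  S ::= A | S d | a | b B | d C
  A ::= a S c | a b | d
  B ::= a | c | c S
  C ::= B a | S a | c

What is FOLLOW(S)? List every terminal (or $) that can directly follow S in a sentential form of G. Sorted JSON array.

Compute FIRST by fixpoint:
[1]
  A via A→a S c: +{a}
  A via A→d: +{d}
  B via B→a: +{a}
  B via B→c: +{c}
  C via C→B a: +{a,c}
  S via S→A: +{a,d}
  S via S→b B: +{b}
  FIRST(S)={a,b,d}  FIRST(A)={a,d}  FIRST(B)={a,c}  FIRST(C)={a,c}
[2]
  C via C→S a: +{b,d}
  FIRST(S)={a,b,d}  FIRST(A)={a,d}  FIRST(B)={a,c}  FIRST(C)={a,b,c,d}
[3] (no change)
  FIRST(S)={a,b,d}  FIRST(A)={a,d}  FIRST(B)={a,c}  FIRST(C)={a,b,c,d}

FOLLOW sets:
FOLLOW(S) := {$}
[1]
  A→a S c: FOLLOW(S) ⊇ FIRST(c) = {c}; new: +{c}
  C→B a: FOLLOW(B) ⊇ FIRST(a) = {a}; new: +{a}
  C→S a: FOLLOW(S) ⊇ FIRST(a) = {a}; new: +{a}
  S→A: FOLLOW(A) ⊇ FOLLOW(S) ⊇ {$,a,c}; new: +{$,a,c}
  S→S d: FOLLOW(S) ⊇ FIRST(d) = {d}; new: +{d}
  S→b B: FOLLOW(B) ⊇ FOLLOW(S) ⊇ {$,a,c,d}; new: +{$,c,d}
  S→d C: FOLLOW(C) ⊇ FOLLOW(S) ⊇ {$,a,c,d}; new: +{$,a,c,d}
  FOLLOW[S]={$,a,c,d}  FOLLOW[A]={$,a,c}  FOLLOW[B]={$,a,c,d}  FOLLOW[C]={$,a,c,d}
[2]
  S→A: FOLLOW(A) ⊇ FOLLOW(S) ⊇ {$,a,c,d}; new: +{d}
  FOLLOW[S]={$,a,c,d}  FOLLOW[A]={$,a,c,d}  FOLLOW[B]={$,a,c,d}  FOLLOW[C]={$,a,c,d}
[3] (no change)
  FOLLOW[S]={$,a,c,d}  FOLLOW[A]={$,a,c,d}  FOLLOW[B]={$,a,c,d}  FOLLOW[C]={$,a,c,d}

FOLLOW(S) = ["$", "a", "c", "d"]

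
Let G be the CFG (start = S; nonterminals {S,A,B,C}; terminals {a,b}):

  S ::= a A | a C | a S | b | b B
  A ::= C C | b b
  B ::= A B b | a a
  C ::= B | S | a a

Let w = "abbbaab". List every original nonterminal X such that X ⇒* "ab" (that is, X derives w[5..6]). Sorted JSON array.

Convert to CNF:
  S -> T0 B | T1 A | T1 C | T1 S | b
  A -> C C | T0 T0
  B -> A X2 | T1 T1
  C -> A X3 | T0 B | T1 A | T1 C | T1 S | T1 T1 | b
  T0 -> b
  T1 -> a
  X2 -> B T0
  X3 -> B T0

CYK fill (cells [i..j] with 5 ≤ i ≤ j ≤ 6 only):
  cell(5,5) a: {T1}  orig:{}
  cell(6,6) b: {C,S,T0}  orig:{C,S}
  cell(5,6) ab: {C,S}

Original NTs in T[5,6] deriving "ab": ["C", "S"]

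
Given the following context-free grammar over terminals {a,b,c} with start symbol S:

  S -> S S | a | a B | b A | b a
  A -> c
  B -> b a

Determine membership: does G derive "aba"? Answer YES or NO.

CNF form of G:
  S -> S S | T0 A | T0 T1 | T1 B | a
  A -> c
  B -> T0 T1
  T0 -> b
  T1 -> a

CYK table (by increasing span):
  T[0,0] 'a' = {S,T1}  orig:{S}
  T[1,1] 'b' = {T0}  orig:{}
  T[2,2] 'a' = {S,T1}  orig:{S}
  T[0,1] 'ab' = ∅
  T[1,2] 'ba' = {B,S}
  T[0,2] 'aba' = {S}

S ∈ T[0,2] ⇒ YES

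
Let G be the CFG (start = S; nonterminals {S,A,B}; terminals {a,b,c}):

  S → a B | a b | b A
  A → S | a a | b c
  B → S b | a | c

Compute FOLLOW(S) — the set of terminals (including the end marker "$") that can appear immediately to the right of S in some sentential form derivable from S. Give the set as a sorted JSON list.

Compute FIRST by fixpoint:
pass 1:
  A via A→a a: +{a}
  A via A→b c: +{b}
  B via B→a: +{a}
  B via B→c: +{c}
  S via S→a B: +{a}
  S via S→b A: +{b}
  FIRST(S)={a,b}  FIRST(A)={a,b}  FIRST(B)={a,c}
pass 2:
  B via B→S b: +{b}
  FIRST(S)={a,b}  FIRST(A)={a,b}  FIRST(B)={a,b,c}
pass 3: (no change)
  FIRST(S)={a,b}  FIRST(A)={a,b}  FIRST(B)={a,b,c}

Compute FOLLOW by fixpoint:
FOLLOW(S) := {$}
iter 1:
  B→S b: FOLLOW(S) ⊇ FIRST(b) = {b}; new: +{b}
  S→a B: FOLLOW(B) ⊇ FOLLOW(S) ⊇ {$,b}; new: +{$,b}
  S→b A: FOLLOW(A) ⊇ FOLLOW(S) ⊇ {$,b}; new: +{$,b}
  S: {$,b}  A: {$,b}  B: {$,b}
iter 2: done
  S: {$,b}  A: {$,b}  B: {$,b}

FOLLOW(S) = ["$", "b"]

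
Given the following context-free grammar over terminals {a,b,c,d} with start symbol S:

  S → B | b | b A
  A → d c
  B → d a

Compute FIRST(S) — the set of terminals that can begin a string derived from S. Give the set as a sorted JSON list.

FIRST sets, iterate to fixpoint:
iter 1:
  A via A→d c: +{d}
  B via B→d a: +{d}
  S via S→B: +{d}
  S via S→b: +{b}
  FIRST(S)={b,d}  FIRST(A)={d}  FIRST(B)={d}
iter 2: (stable)
  FIRST(S)={b,d}  FIRST(A)={d}  FIRST(B)={d}

FIRST(S) = ["b", "d"]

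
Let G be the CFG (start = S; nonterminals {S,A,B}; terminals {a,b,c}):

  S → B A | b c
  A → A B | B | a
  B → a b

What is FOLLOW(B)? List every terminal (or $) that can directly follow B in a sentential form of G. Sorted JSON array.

FIRST sets, iterate to fixpoint:
[1]
  A via A→a: +{a}
  B via B→a b: +{a}
  S via S→B A: +{a}
  S via S→b c: +{b}
  FIRST[S]={a,b}  FIRST[A]={a}  FIRST[B]={a}
[2] done
  FIRST[S]={a,b}  FIRST[A]={a}  FIRST[B]={a}

FOLLOW iteration:
initialize: $ ∈ FOLLOW(S)
round 1:
  A→A B: FOLLOW(A) ⊇ FIRST(B) = {a}; new: +{a}
  A→A B: FOLLOW(B) ⊇ FOLLOW(A) ⊇ {a}; new: +{a}
  S→B A: FOLLOW(A) ⊇ FOLLOW(S) ⊇ {$}; new: +{$}
  FOLLOW(S)={$}  FOLLOW(A)={$,a}  FOLLOW(B)={a}
round 2:
  A→A B: FOLLOW(B) ⊇ FOLLOW(A) ⊇ {$,a}; new: +{$}
  FOLLOW(S)={$}  FOLLOW(A)={$,a}  FOLLOW(B)={$,a}
round 3: — fixpoint
  FOLLOW(S)={$}  FOLLOW(A)={$,a}  FOLLOW(B)={$,a}

FOLLOW(B) = ["$", "a"]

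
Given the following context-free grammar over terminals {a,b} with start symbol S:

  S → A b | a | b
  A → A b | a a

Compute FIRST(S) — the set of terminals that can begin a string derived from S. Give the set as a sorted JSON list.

Compute FIRST by fixpoint:
iter 1:
  A via A→a a: +{a}
  S via S→A b: +{a}
  S via S→b: +{b}
  FIRST[S]={a,b}  FIRST[A]={a}
iter 2: done
  FIRST[S]={a,b}  FIRST[A]={a}

FIRST(S) = ["a", "b"]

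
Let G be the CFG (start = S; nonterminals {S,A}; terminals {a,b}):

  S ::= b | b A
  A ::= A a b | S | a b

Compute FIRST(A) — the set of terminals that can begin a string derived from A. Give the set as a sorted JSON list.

FIRST iteration:
iter 1:
  A via A→a b: +{a}
  S via S→b: +{b}
  FIRST(S)={b}  FIRST(A)={a}
iter 2:
  A via A→S: +{b}
  FIRST(S)={b}  FIRST(A)={a,b}
iter 3: done
  FIRST(S)={b}  FIRST(A)={a,b}

FIRST(A) = ["a", "b"]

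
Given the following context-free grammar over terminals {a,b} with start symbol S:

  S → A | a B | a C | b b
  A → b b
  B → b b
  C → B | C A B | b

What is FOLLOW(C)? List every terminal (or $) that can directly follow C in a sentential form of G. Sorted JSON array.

FIRST sets, iterate to fixpoint:
round 1:
  A via A→b b: +{b}
  B via B→b b: +{b}
  C via C→B: +{b}
  S via S→A: +{b}
  S via S→a B: +{a}
  FIRST[S]={a,b}  FIRST[A]={b}  FIRST[B]={b}  FIRST[C]={b}
round 2: done
  FIRST[S]={a,b}  FIRST[A]={b}  FIRST[B]={b}  FIRST[C]={b}

FOLLOW iteration:
seed FOLLOW(S) with $
round 1:
  C→C A B: FOLLOW(C) ⊇ FIRST(A) = {b}; new: +{b}
  C→C A B: FOLLOW(A) ⊇ FIRST(B) = {b}; new: +{b}
  C→C A B: FOLLOW(B) ⊇ FOLLOW(C) ⊇ {b}; new: +{b}
  S→A: FOLLOW(A) ⊇ FOLLOW(S) ⊇ {$}; new: +{$}
  S→a B: FOLLOW(B) ⊇ FOLLOW(S) ⊇ {$}; new: +{$}
  S→a C: FOLLOW(C) ⊇ FOLLOW(S) ⊇ {$}; new: +{$}
  FOLLOW(S)={$}  FOLLOW(A)={$,b}  FOLLOW(B)={$,b}  FOLLOW(C)={$,b}
round 2: (stable)
  FOLLOW(S)={$}  FOLLOW(A)={$,b}  FOLLOW(B)={$,b}  FOLLOW(C)={$,b}

FOLLOW(C) = ["$", "b"]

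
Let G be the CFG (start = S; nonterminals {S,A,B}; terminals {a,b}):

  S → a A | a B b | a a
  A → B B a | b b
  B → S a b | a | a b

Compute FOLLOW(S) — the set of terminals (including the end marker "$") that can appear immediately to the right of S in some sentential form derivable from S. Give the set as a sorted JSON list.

Compute FIRST by fixpoint:
pass 1:
  A via A→b b: +{b}
  B via B→a: +{a}
  S via S→a A: +{a}
  FIRST(S)={a}  FIRST(A)={b}  FIRST(B)={a}
pass 2:
  A via A→B B a: +{a}
  FIRST(S)={a}  FIRST(A)={a,b}  FIRST(B)={a}
pass 3: (stable)
  FIRST(S)={a}  FIRST(A)={a,b}  FIRST(B)={a}

Compute FOLLOW by fixpoint:
FOLLOW(S) := {$}
pass 1:
  A→B B a: FOLLOW(B) ⊇ FIRST(B) = {a}; new: +{a}
  B→S a b: FOLLOW(S) ⊇ FIRST(a) = {a}; new: +{a}
  S→a A: FOLLOW(A) ⊇ FOLLOW(S) ⊇ {$,a}; new: +{$,a}
  S→a B b: FOLLOW(B) ⊇ FIRST(b) = {b}; new: +{b}
  FOLLOW[S]={$,a}  FOLLOW[A]={$,a}  FOLLOW[B]={a,b}
pass 2: (stable)
  FOLLOW[S]={$,a}  FOLLOW[A]={$,a}  FOLLOW[B]={a,b}

FOLLOW(S) = ["$", "a"]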